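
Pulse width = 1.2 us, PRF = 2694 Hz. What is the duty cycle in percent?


DC = 1.2e-6 * 2694 * 100 = 0.32%

0.32%


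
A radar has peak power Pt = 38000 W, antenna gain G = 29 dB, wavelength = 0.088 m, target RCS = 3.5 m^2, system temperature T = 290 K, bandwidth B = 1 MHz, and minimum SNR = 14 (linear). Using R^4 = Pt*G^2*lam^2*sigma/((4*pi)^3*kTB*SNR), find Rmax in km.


G_lin = 10^(29/10) = 794.328235
R^4 = 38000 * 794.328235^2 * 0.088^2 * 3.5 / ((4*pi)^3 * 1.38e-23 * 290 * 1000000.0 * 14)
R^4 = 5.84497e18 m^4
R_max = (5.84497e18)^(1/4) = 49169.5 m = 49.2 km

49.2 km


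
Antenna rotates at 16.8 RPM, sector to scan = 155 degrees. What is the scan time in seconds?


t = 155 / (16.8 * 360) * 60 = 1.54 s

1.54 s


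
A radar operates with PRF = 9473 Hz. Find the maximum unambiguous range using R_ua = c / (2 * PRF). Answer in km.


R_ua = 3e8 / (2 * 9473) = 15834.5 m = 15.8 km

15.8 km


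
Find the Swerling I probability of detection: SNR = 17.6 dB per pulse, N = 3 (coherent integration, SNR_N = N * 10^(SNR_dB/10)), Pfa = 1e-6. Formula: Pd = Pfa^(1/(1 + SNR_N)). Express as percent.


SNR_lin = 10^(17.6/10) = 57.54399
SNR_N = 3 * 57.54399 = 172.63197
1/(1 + SNR_N) = 1/173.63197 = 0.0057593
Pd = (1e-6)^0.0057593 = 0.92352
Pd = 92.4%

92.4%


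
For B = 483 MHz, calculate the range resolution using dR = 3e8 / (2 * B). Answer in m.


dR = 3e8 / (2 * 483000000.0) = 0.31 m

0.31 m


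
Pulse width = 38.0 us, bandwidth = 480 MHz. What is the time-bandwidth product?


TBP = 38.0 * 480 = 18240.0

18240.0


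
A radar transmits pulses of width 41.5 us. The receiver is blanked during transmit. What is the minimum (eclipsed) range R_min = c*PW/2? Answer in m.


R_min = 3e8 * 41.5e-6 / 2 = 6225.0 m

6225.0 m


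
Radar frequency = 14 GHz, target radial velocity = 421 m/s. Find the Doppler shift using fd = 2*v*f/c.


fd = 2 * 421 * 14000000000.0 / 3e8 = 39293.3 Hz

39293.3 Hz


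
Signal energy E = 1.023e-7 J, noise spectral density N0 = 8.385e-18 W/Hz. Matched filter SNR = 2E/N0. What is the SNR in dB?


SNR_lin = 2 * 1.023e-7 / 8.385e-18 = 2.44e10
SNR_dB = 10*log10(2.44e10) = 103.9 dB

103.9 dB


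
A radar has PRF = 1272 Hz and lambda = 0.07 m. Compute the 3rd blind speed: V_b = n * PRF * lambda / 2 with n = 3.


V_blind = 3 * 1272 * 0.07 / 2 = 133.6 m/s

133.6 m/s


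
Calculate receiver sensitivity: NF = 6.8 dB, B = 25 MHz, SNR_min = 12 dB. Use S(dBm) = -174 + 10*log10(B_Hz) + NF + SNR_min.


10*log10(25000000.0) = 73.98
S = -174 + 73.98 + 6.8 + 12 = -81.2 dBm

-81.2 dBm


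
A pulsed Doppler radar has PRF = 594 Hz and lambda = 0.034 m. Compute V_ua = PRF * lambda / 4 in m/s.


V_ua = 594 * 0.034 / 4 = 5.0 m/s

5.0 m/s


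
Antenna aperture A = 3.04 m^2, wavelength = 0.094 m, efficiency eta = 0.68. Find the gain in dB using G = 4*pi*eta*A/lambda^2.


G_linear = 4*pi*0.68*3.04/0.094^2 = 2939.93
G_dB = 10*log10(2939.93) = 34.7 dB

34.7 dB


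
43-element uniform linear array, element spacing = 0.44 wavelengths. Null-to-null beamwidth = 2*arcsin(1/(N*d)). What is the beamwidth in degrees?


1/(N*d) = 1/(43*0.44) = 0.052854
BW = 2*arcsin(0.052854) = 6.1 degrees

6.1 degrees


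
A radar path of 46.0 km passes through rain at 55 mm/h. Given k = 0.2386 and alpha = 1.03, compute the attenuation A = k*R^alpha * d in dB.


gamma = 0.2386 * 55^1.03 = 14.799397 dB/km
A = 14.799397 * 46.0 = 680.77 dB

680.77 dB


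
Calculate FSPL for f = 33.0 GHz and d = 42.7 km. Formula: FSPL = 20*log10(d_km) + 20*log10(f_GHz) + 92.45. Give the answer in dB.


20*log10(42.7) = 32.61
20*log10(33.0) = 30.37
FSPL = 155.4 dB

155.4 dB


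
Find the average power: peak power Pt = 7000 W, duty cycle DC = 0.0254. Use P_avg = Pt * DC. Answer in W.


P_avg = 7000 * 0.0254 = 177.8 W

177.8 W


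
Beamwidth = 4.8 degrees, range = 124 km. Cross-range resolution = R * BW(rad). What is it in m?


BW_rad = 0.083775804
CR = 124000 * 0.083775804 = 10388.2 m

10388.2 m


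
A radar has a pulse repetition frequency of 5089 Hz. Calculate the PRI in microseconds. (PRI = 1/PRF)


PRI = 1/5089 = 0.0001965023 s = 196.5 us

196.5 us


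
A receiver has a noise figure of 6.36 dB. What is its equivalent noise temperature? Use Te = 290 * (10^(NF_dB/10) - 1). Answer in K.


NF_lin = 10^(6.36/10) = 4.325138
Te = 290 * (4.325138 - 1) = 964.3 K

964.3 K


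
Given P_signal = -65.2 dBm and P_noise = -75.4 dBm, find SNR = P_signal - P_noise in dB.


SNR = -65.2 - (-75.4) = 10.2 dB

10.2 dB


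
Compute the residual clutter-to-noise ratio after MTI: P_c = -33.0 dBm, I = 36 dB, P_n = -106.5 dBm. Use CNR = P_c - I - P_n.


CNR = -33.0 - 36 - (-106.5) = 37.5 dB

37.5 dB


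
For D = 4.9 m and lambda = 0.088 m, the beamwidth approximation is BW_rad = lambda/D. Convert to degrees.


BW_rad = 0.088 / 4.9 = 0.017959
BW_deg = 1.03 degrees

1.03 degrees


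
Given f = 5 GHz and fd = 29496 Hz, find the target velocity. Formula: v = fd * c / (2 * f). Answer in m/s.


v = 29496 * 3e8 / (2 * 5000000000.0) = 884.9 m/s

884.9 m/s


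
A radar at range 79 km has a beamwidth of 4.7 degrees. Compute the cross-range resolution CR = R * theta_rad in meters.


BW_rad = 0.082030475
CR = 79000 * 0.082030475 = 6480.4 m

6480.4 m


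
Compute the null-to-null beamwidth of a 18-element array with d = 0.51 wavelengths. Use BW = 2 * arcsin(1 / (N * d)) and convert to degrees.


1/(N*d) = 1/(18*0.51) = 0.108932
BW = 2*arcsin(0.108932) = 12.5 degrees

12.5 degrees


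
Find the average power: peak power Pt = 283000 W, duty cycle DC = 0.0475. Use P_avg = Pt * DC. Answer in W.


P_avg = 283000 * 0.0475 = 13442.5 W

13442.5 W


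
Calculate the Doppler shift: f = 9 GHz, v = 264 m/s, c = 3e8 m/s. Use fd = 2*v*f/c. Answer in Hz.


fd = 2 * 264 * 9000000000.0 / 3e8 = 15840.0 Hz

15840.0 Hz


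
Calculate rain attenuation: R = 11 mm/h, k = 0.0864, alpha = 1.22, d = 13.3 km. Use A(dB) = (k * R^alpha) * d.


gamma = 0.0864 * 11^1.22 = 1.610693 dB/km
A = 1.610693 * 13.3 = 21.42 dB

21.42 dB


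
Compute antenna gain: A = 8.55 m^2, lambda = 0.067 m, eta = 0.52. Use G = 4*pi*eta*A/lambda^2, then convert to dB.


G_linear = 4*pi*0.52*8.55/0.067^2 = 12446.0
G_dB = 10*log10(12446.0) = 41.0 dB

41.0 dB


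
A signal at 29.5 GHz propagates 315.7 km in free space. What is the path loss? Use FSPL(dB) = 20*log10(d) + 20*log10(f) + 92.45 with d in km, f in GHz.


20*log10(315.7) = 49.99
20*log10(29.5) = 29.4
FSPL = 171.8 dB

171.8 dB


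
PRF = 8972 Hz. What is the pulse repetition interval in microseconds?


PRI = 1/8972 = 0.0001114579 s = 111.5 us

111.5 us


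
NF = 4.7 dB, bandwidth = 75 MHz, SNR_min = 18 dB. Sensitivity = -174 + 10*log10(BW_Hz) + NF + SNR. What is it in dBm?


10*log10(75000000.0) = 78.75
S = -174 + 78.75 + 4.7 + 18 = -72.5 dBm

-72.5 dBm


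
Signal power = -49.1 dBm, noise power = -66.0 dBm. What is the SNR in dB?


SNR = -49.1 - (-66.0) = 16.9 dB

16.9 dB


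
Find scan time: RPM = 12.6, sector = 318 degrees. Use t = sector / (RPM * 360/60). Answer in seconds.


t = 318 / (12.6 * 360) * 60 = 4.21 s

4.21 s


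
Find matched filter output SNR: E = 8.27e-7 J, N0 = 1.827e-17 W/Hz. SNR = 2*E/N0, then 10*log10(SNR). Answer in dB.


SNR_lin = 2 * 8.27e-7 / 1.827e-17 = 9.053e10
SNR_dB = 10*log10(9.053e10) = 109.6 dB

109.6 dB


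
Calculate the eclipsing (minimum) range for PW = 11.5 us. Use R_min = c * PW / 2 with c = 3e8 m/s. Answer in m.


R_min = 3e8 * 11.5e-6 / 2 = 1725.0 m

1725.0 m


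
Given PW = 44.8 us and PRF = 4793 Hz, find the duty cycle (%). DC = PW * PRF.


DC = 44.8e-6 * 4793 * 100 = 21.47%

21.47%


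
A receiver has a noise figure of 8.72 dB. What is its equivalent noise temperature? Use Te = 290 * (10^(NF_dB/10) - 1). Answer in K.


NF_lin = 10^(8.72/10) = 7.44732
Te = 290 * (7.44732 - 1) = 1869.7 K

1869.7 K


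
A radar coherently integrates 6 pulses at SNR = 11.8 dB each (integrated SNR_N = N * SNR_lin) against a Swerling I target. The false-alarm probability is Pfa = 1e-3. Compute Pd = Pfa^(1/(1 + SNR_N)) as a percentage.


SNR_lin = 10^(11.8/10) = 15.13561
SNR_N = 6 * 15.13561 = 90.81366
1/(1 + SNR_N) = 1/91.81366 = 0.0108916
Pd = (1e-3)^0.0108916 = 0.92752
Pd = 92.8%

92.8%


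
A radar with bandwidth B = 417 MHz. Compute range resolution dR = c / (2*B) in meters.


dR = 3e8 / (2 * 417000000.0) = 0.36 m

0.36 m


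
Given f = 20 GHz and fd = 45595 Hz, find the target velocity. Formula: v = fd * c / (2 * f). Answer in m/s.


v = 45595 * 3e8 / (2 * 20000000000.0) = 342.0 m/s

342.0 m/s


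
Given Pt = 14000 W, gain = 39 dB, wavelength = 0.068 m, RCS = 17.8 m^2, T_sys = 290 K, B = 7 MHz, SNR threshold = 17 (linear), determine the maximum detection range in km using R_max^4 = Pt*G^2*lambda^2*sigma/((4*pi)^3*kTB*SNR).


G_lin = 10^(39/10) = 7943.282347
R^4 = 14000 * 7943.282347^2 * 0.068^2 * 17.8 / ((4*pi)^3 * 1.38e-23 * 290 * 7000000.0 * 17)
R^4 = 7.69329e19 m^4
R_max = (7.69329e19)^(1/4) = 93654.4 m = 93.7 km

93.7 km


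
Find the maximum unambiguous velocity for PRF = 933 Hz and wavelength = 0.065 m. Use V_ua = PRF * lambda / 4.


V_ua = 933 * 0.065 / 4 = 15.2 m/s

15.2 m/s


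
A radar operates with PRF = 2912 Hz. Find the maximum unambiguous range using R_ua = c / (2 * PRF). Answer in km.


R_ua = 3e8 / (2 * 2912) = 51511.0 m = 51.5 km

51.5 km


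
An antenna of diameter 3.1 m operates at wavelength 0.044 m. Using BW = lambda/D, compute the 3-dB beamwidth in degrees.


BW_rad = 0.044 / 3.1 = 0.014194
BW_deg = 0.81 degrees

0.81 degrees


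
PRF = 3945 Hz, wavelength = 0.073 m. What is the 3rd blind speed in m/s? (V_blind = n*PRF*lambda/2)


V_blind = 3 * 3945 * 0.073 / 2 = 432.0 m/s

432.0 m/s


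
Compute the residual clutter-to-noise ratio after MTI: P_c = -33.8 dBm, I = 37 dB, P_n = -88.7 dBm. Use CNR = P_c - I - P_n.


CNR = -33.8 - 37 - (-88.7) = 17.9 dB

17.9 dB


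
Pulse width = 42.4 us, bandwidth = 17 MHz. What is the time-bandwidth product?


TBP = 42.4 * 17 = 720.8

720.8


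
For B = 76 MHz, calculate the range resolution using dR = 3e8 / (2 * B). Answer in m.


dR = 3e8 / (2 * 76000000.0) = 1.97 m

1.97 m


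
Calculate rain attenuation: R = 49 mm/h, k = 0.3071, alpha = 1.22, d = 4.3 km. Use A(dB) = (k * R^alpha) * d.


gamma = 0.3071 * 49^1.22 = 35.425748 dB/km
A = 35.425748 * 4.3 = 152.33 dB

152.33 dB


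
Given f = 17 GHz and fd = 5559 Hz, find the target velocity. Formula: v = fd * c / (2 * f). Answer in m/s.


v = 5559 * 3e8 / (2 * 17000000000.0) = 49.1 m/s

49.1 m/s


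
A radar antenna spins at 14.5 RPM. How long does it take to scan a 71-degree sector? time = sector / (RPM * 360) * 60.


t = 71 / (14.5 * 360) * 60 = 0.82 s

0.82 s


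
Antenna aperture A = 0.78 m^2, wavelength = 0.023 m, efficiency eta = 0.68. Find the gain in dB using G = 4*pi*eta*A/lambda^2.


G_linear = 4*pi*0.68*0.78/0.023^2 = 12599.63
G_dB = 10*log10(12599.63) = 41.0 dB

41.0 dB


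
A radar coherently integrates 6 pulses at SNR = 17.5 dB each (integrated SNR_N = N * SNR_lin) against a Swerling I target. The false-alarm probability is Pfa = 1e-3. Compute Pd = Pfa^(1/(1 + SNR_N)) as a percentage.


SNR_lin = 10^(17.5/10) = 56.23413
SNR_N = 6 * 56.23413 = 337.40478
1/(1 + SNR_N) = 1/338.40478 = 0.002955
Pd = (1e-3)^0.002955 = 0.97979
Pd = 98.0%

98.0%


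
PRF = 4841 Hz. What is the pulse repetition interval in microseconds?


PRI = 1/4841 = 0.0002065689 s = 206.6 us

206.6 us


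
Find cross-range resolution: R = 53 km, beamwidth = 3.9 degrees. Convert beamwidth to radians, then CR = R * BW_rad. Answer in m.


BW_rad = 0.068067841
CR = 53000 * 0.068067841 = 3607.6 m

3607.6 m


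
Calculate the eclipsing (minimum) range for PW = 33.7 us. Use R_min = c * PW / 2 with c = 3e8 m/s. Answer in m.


R_min = 3e8 * 33.7e-6 / 2 = 5055.0 m

5055.0 m


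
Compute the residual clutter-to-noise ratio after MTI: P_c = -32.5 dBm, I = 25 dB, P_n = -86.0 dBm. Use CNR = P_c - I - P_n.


CNR = -32.5 - 25 - (-86.0) = 28.5 dB

28.5 dB


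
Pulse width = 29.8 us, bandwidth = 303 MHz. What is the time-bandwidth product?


TBP = 29.8 * 303 = 9029.4

9029.4


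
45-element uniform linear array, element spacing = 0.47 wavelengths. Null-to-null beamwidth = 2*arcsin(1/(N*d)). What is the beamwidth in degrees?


1/(N*d) = 1/(45*0.47) = 0.047281
BW = 2*arcsin(0.047281) = 5.4 degrees

5.4 degrees


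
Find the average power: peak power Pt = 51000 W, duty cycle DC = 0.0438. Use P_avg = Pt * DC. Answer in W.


P_avg = 51000 * 0.0438 = 2233.8 W

2233.8 W


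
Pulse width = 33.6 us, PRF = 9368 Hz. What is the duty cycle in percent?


DC = 33.6e-6 * 9368 * 100 = 31.48%

31.48%


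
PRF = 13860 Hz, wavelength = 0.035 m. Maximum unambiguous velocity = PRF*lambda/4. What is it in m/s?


V_ua = 13860 * 0.035 / 4 = 121.3 m/s

121.3 m/s


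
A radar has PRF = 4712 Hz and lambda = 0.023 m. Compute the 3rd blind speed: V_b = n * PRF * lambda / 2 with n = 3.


V_blind = 3 * 4712 * 0.023 / 2 = 162.6 m/s

162.6 m/s


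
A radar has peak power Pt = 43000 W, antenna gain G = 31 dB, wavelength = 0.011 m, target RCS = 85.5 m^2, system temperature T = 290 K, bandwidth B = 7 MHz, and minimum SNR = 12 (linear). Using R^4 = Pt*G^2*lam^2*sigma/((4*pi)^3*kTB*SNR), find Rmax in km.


G_lin = 10^(31/10) = 1258.925412
R^4 = 43000 * 1258.925412^2 * 0.011^2 * 85.5 / ((4*pi)^3 * 1.38e-23 * 290 * 7000000.0 * 12)
R^4 = 1.0569e18 m^4
R_max = (1.0569e18)^(1/4) = 32063.3 m = 32.1 km

32.1 km


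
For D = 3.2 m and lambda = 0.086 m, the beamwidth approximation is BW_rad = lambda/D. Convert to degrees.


BW_rad = 0.086 / 3.2 = 0.026875
BW_deg = 1.54 degrees

1.54 degrees


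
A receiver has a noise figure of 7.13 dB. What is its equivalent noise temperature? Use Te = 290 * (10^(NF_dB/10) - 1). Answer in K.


NF_lin = 10^(7.13/10) = 5.164164
Te = 290 * (5.164164 - 1) = 1207.6 K

1207.6 K


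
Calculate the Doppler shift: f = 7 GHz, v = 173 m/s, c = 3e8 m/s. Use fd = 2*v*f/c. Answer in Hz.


fd = 2 * 173 * 7000000000.0 / 3e8 = 8073.3 Hz

8073.3 Hz


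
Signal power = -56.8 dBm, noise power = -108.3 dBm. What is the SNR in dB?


SNR = -56.8 - (-108.3) = 51.5 dB

51.5 dB


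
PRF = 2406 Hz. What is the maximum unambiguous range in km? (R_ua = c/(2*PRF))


R_ua = 3e8 / (2 * 2406) = 62344.1 m = 62.3 km

62.3 km


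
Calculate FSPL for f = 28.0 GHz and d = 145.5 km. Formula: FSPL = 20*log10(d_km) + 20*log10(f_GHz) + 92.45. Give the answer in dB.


20*log10(145.5) = 43.26
20*log10(28.0) = 28.94
FSPL = 164.7 dB

164.7 dB


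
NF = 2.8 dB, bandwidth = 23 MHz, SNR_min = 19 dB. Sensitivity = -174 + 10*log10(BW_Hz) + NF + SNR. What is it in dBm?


10*log10(23000000.0) = 73.62
S = -174 + 73.62 + 2.8 + 19 = -78.6 dBm

-78.6 dBm


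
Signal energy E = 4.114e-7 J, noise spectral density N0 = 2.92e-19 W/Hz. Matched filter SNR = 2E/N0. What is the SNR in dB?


SNR_lin = 2 * 4.114e-7 / 2.92e-19 = 2.818e12
SNR_dB = 10*log10(2.818e12) = 124.5 dB

124.5 dB


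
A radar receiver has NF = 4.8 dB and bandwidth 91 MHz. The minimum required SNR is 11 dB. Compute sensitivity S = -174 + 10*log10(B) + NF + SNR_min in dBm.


10*log10(91000000.0) = 79.59
S = -174 + 79.59 + 4.8 + 11 = -78.6 dBm

-78.6 dBm


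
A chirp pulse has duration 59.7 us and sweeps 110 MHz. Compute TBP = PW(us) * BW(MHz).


TBP = 59.7 * 110 = 6567.0

6567.0


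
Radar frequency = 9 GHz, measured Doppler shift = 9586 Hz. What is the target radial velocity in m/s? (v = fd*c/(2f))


v = 9586 * 3e8 / (2 * 9000000000.0) = 159.8 m/s

159.8 m/s


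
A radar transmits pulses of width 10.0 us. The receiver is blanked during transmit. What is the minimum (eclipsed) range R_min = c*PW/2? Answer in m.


R_min = 3e8 * 10.0e-6 / 2 = 1500.0 m

1500.0 m


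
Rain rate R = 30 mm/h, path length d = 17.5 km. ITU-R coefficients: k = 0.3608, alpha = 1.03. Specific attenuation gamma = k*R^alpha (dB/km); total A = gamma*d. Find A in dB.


gamma = 0.3608 * 30^1.03 = 11.986749 dB/km
A = 11.986749 * 17.5 = 209.77 dB

209.77 dB


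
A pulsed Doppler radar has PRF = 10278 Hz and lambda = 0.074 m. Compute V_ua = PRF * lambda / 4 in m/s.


V_ua = 10278 * 0.074 / 4 = 190.1 m/s

190.1 m/s


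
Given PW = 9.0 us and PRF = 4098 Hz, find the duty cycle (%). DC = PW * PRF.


DC = 9.0e-6 * 4098 * 100 = 3.69%

3.69%


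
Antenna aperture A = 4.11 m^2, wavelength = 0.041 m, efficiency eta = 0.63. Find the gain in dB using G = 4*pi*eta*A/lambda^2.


G_linear = 4*pi*0.63*4.11/0.041^2 = 19356.4
G_dB = 10*log10(19356.4) = 42.9 dB

42.9 dB


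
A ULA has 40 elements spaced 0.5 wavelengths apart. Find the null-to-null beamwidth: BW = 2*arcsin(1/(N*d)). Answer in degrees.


1/(N*d) = 1/(40*0.5) = 0.05
BW = 2*arcsin(0.05) = 5.7 degrees

5.7 degrees


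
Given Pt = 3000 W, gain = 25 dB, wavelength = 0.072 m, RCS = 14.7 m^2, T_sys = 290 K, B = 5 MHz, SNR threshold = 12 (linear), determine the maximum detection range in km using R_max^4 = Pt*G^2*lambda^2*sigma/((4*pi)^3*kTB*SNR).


G_lin = 10^(25/10) = 316.227766
R^4 = 3000 * 316.227766^2 * 0.072^2 * 14.7 / ((4*pi)^3 * 1.38e-23 * 290 * 5000000.0 * 12)
R^4 = 4.79784e16 m^4
R_max = (4.79784e16)^(1/4) = 14800.0 m = 14.8 km

14.8 km


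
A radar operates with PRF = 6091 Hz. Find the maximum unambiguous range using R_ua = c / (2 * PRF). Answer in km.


R_ua = 3e8 / (2 * 6091) = 24626.5 m = 24.6 km

24.6 km


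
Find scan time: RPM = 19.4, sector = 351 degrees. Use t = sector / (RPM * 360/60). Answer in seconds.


t = 351 / (19.4 * 360) * 60 = 3.02 s

3.02 s


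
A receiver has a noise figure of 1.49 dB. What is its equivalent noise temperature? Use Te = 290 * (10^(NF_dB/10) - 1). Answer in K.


NF_lin = 10^(1.49/10) = 1.409289
Te = 290 * (1.409289 - 1) = 118.7 K

118.7 K


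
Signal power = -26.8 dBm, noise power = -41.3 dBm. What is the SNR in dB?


SNR = -26.8 - (-41.3) = 14.5 dB

14.5 dB


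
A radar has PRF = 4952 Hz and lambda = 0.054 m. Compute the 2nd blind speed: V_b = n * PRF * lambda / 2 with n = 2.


V_blind = 2 * 4952 * 0.054 / 2 = 267.4 m/s

267.4 m/s


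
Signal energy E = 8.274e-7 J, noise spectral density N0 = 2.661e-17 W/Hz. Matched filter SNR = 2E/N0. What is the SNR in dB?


SNR_lin = 2 * 8.274e-7 / 2.661e-17 = 6.219e10
SNR_dB = 10*log10(6.219e10) = 107.9 dB

107.9 dB


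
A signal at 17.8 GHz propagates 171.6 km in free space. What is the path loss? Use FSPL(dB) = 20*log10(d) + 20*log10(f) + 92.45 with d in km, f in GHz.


20*log10(171.6) = 44.69
20*log10(17.8) = 25.01
FSPL = 162.1 dB

162.1 dB


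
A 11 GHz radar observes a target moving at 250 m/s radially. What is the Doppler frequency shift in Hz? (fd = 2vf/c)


fd = 2 * 250 * 11000000000.0 / 3e8 = 18333.3 Hz

18333.3 Hz


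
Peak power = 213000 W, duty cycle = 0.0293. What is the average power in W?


P_avg = 213000 * 0.0293 = 6240.9 W

6240.9 W


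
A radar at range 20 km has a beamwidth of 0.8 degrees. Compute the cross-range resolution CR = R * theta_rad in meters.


BW_rad = 0.013962634
CR = 20000 * 0.013962634 = 279.3 m

279.3 m


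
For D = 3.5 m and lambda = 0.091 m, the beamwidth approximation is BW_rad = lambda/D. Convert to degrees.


BW_rad = 0.091 / 3.5 = 0.026
BW_deg = 1.49 degrees

1.49 degrees


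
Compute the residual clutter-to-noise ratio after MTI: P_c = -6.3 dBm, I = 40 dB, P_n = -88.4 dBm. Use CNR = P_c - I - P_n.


CNR = -6.3 - 40 - (-88.4) = 42.1 dB

42.1 dB


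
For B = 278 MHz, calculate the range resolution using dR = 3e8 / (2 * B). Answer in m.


dR = 3e8 / (2 * 278000000.0) = 0.54 m

0.54 m


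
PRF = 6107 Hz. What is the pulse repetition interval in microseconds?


PRI = 1/6107 = 0.0001637465 s = 163.7 us

163.7 us


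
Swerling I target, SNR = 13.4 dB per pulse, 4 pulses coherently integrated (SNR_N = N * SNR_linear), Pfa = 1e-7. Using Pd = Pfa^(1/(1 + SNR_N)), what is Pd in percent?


SNR_lin = 10^(13.4/10) = 21.87762
SNR_N = 4 * 21.87762 = 87.51048
1/(1 + SNR_N) = 1/88.51048 = 0.0112981
Pd = (1e-7)^0.0112981 = 0.83351
Pd = 83.4%

83.4%


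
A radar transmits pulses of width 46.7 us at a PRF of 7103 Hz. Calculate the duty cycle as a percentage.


DC = 46.7e-6 * 7103 * 100 = 33.17%

33.17%


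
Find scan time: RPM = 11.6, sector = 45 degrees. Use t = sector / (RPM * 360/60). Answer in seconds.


t = 45 / (11.6 * 360) * 60 = 0.65 s

0.65 s


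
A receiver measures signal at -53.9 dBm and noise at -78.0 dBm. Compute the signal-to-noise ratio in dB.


SNR = -53.9 - (-78.0) = 24.1 dB

24.1 dB


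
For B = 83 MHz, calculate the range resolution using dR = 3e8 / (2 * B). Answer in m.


dR = 3e8 / (2 * 83000000.0) = 1.81 m

1.81 m


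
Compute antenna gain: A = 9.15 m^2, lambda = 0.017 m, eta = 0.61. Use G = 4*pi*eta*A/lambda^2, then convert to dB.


G_linear = 4*pi*0.61*9.15/0.017^2 = 242696.19
G_dB = 10*log10(242696.19) = 53.9 dB

53.9 dB


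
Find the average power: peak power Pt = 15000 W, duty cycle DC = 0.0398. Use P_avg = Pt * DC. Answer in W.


P_avg = 15000 * 0.0398 = 597.0 W

597.0 W


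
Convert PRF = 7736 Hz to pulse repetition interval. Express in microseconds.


PRI = 1/7736 = 0.0001292658 s = 129.3 us

129.3 us


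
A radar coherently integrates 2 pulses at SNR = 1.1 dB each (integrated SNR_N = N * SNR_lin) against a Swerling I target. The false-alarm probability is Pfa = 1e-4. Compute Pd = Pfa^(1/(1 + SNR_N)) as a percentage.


SNR_lin = 10^(1.1/10) = 1.28825
SNR_N = 2 * 1.28825 = 2.5765
1/(1 + SNR_N) = 1/3.5765 = 0.279603
Pd = (1e-4)^0.279603 = 0.07614
Pd = 7.6%

7.6%


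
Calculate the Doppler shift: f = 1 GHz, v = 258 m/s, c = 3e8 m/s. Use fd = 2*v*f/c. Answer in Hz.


fd = 2 * 258 * 1000000000.0 / 3e8 = 1720.0 Hz

1720.0 Hz


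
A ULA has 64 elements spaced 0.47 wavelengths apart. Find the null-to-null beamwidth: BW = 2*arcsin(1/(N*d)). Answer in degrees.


1/(N*d) = 1/(64*0.47) = 0.033245
BW = 2*arcsin(0.033245) = 3.8 degrees

3.8 degrees


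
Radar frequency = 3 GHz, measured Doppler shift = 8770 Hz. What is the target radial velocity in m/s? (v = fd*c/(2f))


v = 8770 * 3e8 / (2 * 3000000000.0) = 438.5 m/s

438.5 m/s


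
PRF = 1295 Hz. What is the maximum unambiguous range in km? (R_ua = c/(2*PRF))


R_ua = 3e8 / (2 * 1295) = 115830.1 m = 115.8 km

115.8 km


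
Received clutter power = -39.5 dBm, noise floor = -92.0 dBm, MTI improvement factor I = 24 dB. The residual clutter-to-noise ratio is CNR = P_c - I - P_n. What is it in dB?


CNR = -39.5 - 24 - (-92.0) = 28.5 dB

28.5 dB


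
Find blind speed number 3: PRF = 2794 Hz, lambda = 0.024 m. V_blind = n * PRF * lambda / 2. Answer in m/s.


V_blind = 3 * 2794 * 0.024 / 2 = 100.6 m/s

100.6 m/s


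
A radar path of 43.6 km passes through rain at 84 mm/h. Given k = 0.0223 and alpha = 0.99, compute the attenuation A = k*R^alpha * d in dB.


gamma = 0.0223 * 84^0.99 = 1.792014 dB/km
A = 1.792014 * 43.6 = 78.13 dB

78.13 dB


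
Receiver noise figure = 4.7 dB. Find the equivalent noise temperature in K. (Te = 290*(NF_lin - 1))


NF_lin = 10^(4.7/10) = 2.951209
Te = 290 * (2.951209 - 1) = 565.9 K

565.9 K


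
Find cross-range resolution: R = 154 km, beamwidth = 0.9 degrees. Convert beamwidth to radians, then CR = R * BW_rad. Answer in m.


BW_rad = 0.015707963
CR = 154000 * 0.015707963 = 2419.0 m

2419.0 m


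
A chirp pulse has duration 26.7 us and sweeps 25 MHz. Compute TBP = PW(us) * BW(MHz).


TBP = 26.7 * 25 = 667.5

667.5


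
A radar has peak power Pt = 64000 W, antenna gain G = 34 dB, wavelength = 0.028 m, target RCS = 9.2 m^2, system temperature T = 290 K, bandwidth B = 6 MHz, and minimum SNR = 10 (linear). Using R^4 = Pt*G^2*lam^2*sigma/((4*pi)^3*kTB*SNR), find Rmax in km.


G_lin = 10^(34/10) = 2511.886432
R^4 = 64000 * 2511.886432^2 * 0.028^2 * 9.2 / ((4*pi)^3 * 1.38e-23 * 290 * 6000000.0 * 10)
R^4 = 6.1126e18 m^4
R_max = (6.1126e18)^(1/4) = 49722.9 m = 49.7 km

49.7 km


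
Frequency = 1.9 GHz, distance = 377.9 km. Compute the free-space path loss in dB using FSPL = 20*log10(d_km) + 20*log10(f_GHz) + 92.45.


20*log10(377.9) = 51.55
20*log10(1.9) = 5.58
FSPL = 149.6 dB

149.6 dB


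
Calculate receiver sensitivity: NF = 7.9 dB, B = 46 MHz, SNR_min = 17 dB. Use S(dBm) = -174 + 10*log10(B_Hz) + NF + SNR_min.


10*log10(46000000.0) = 76.63
S = -174 + 76.63 + 7.9 + 17 = -72.5 dBm

-72.5 dBm


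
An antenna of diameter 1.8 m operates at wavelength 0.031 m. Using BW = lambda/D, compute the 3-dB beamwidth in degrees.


BW_rad = 0.031 / 1.8 = 0.017222
BW_deg = 0.99 degrees

0.99 degrees


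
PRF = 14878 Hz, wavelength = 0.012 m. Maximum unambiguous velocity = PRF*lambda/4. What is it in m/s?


V_ua = 14878 * 0.012 / 4 = 44.6 m/s

44.6 m/s


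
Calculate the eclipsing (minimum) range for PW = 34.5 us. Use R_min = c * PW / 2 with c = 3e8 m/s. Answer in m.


R_min = 3e8 * 34.5e-6 / 2 = 5175.0 m

5175.0 m


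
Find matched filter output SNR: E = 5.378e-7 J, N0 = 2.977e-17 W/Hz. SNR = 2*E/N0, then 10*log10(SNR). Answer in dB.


SNR_lin = 2 * 5.378e-7 / 2.977e-17 = 3.613e10
SNR_dB = 10*log10(3.613e10) = 105.6 dB

105.6 dB


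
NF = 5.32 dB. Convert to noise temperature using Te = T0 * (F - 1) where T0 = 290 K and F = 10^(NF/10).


NF_lin = 10^(5.32/10) = 3.404082
Te = 290 * (3.404082 - 1) = 697.2 K

697.2 K


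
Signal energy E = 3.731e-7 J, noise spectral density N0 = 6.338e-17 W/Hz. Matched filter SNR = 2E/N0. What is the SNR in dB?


SNR_lin = 2 * 3.731e-7 / 6.338e-17 = 1.177e10
SNR_dB = 10*log10(1.177e10) = 100.7 dB

100.7 dB


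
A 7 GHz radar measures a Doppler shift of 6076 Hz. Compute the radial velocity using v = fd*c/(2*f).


v = 6076 * 3e8 / (2 * 7000000000.0) = 130.2 m/s

130.2 m/s


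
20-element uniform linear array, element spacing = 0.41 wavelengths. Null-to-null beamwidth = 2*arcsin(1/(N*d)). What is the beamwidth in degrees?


1/(N*d) = 1/(20*0.41) = 0.121951
BW = 2*arcsin(0.121951) = 14.0 degrees

14.0 degrees


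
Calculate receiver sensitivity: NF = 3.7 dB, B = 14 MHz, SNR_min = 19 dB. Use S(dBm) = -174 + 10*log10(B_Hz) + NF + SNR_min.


10*log10(14000000.0) = 71.46
S = -174 + 71.46 + 3.7 + 19 = -79.8 dBm

-79.8 dBm


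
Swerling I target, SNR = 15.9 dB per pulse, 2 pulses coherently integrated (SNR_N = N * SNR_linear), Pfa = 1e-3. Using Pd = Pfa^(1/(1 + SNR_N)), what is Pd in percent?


SNR_lin = 10^(15.9/10) = 38.90451
SNR_N = 2 * 38.90451 = 77.80902
1/(1 + SNR_N) = 1/78.80902 = 0.0126889
Pd = (1e-3)^0.0126889 = 0.91608
Pd = 91.6%

91.6%


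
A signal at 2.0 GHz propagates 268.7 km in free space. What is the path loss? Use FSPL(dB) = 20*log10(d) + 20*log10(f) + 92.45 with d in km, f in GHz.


20*log10(268.7) = 48.59
20*log10(2.0) = 6.02
FSPL = 147.1 dB

147.1 dB


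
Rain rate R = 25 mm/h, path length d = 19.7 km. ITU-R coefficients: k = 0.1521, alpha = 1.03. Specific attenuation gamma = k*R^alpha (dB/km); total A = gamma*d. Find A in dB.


gamma = 0.1521 * 25^1.03 = 4.188007 dB/km
A = 4.188007 * 19.7 = 82.5 dB

82.5 dB


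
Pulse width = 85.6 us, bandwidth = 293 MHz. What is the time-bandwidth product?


TBP = 85.6 * 293 = 25080.8

25080.8


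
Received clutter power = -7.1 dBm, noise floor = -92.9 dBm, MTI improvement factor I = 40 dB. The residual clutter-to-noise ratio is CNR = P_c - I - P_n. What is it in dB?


CNR = -7.1 - 40 - (-92.9) = 45.8 dB

45.8 dB


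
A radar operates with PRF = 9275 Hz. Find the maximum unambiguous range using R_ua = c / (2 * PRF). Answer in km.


R_ua = 3e8 / (2 * 9275) = 16172.5 m = 16.2 km

16.2 km


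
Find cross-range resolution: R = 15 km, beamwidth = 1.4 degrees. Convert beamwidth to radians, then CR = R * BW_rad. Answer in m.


BW_rad = 0.02443461
CR = 15000 * 0.02443461 = 366.5 m

366.5 m


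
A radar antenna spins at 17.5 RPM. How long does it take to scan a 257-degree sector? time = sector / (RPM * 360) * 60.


t = 257 / (17.5 * 360) * 60 = 2.45 s

2.45 s


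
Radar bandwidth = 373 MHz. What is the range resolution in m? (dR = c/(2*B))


dR = 3e8 / (2 * 373000000.0) = 0.4 m

0.4 m


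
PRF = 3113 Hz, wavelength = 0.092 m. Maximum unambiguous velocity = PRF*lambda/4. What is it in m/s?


V_ua = 3113 * 0.092 / 4 = 71.6 m/s

71.6 m/s


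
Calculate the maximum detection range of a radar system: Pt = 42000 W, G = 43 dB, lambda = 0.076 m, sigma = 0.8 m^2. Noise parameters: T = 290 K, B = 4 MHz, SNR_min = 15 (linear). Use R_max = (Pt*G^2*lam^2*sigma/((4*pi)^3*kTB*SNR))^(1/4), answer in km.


G_lin = 10^(43/10) = 19952.62315
R^4 = 42000 * 19952.62315^2 * 0.076^2 * 0.8 / ((4*pi)^3 * 1.38e-23 * 290 * 4000000.0 * 15)
R^4 = 1.62147e20 m^4
R_max = (1.62147e20)^(1/4) = 112843.7 m = 112.8 km

112.8 km


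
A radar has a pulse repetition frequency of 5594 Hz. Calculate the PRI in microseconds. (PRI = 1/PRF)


PRI = 1/5594 = 0.000178763 s = 178.8 us

178.8 us


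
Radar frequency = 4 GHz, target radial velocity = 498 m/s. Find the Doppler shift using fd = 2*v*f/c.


fd = 2 * 498 * 4000000000.0 / 3e8 = 13280.0 Hz

13280.0 Hz


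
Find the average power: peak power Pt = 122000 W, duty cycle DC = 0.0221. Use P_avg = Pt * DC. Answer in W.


P_avg = 122000 * 0.0221 = 2696.2 W

2696.2 W


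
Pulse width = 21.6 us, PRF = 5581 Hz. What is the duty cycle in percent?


DC = 21.6e-6 * 5581 * 100 = 12.05%

12.05%


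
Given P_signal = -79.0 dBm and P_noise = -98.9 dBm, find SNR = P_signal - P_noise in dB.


SNR = -79.0 - (-98.9) = 19.9 dB

19.9 dB


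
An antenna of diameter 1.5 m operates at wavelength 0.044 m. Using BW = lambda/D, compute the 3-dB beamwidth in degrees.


BW_rad = 0.044 / 1.5 = 0.029333
BW_deg = 1.68 degrees

1.68 degrees


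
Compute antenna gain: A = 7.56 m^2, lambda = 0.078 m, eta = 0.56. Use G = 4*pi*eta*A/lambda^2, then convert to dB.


G_linear = 4*pi*0.56*7.56/0.078^2 = 8744.41
G_dB = 10*log10(8744.41) = 39.4 dB

39.4 dB


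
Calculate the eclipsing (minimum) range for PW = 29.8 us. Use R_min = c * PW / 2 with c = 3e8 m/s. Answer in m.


R_min = 3e8 * 29.8e-6 / 2 = 4470.0 m

4470.0 m


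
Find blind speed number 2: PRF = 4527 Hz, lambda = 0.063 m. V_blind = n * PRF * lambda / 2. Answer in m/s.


V_blind = 2 * 4527 * 0.063 / 2 = 285.2 m/s

285.2 m/s


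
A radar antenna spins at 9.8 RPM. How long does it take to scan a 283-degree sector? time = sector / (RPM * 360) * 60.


t = 283 / (9.8 * 360) * 60 = 4.81 s

4.81 s


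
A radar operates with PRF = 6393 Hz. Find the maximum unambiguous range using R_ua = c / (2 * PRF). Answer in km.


R_ua = 3e8 / (2 * 6393) = 23463.2 m = 23.5 km

23.5 km


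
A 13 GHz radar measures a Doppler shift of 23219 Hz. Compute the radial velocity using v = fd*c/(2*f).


v = 23219 * 3e8 / (2 * 13000000000.0) = 267.9 m/s

267.9 m/s


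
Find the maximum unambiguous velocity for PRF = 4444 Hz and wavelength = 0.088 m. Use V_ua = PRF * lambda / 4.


V_ua = 4444 * 0.088 / 4 = 97.8 m/s

97.8 m/s


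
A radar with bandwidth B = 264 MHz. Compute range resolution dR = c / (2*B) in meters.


dR = 3e8 / (2 * 264000000.0) = 0.57 m

0.57 m


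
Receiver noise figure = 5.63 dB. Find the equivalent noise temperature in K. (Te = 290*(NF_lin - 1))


NF_lin = 10^(5.63/10) = 3.655948
Te = 290 * (3.655948 - 1) = 770.2 K

770.2 K


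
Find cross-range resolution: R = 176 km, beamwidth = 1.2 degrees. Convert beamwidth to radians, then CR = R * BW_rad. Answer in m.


BW_rad = 0.020943951
CR = 176000 * 0.020943951 = 3686.1 m

3686.1 m


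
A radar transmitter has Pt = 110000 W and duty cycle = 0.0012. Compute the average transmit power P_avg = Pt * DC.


P_avg = 110000 * 0.0012 = 132.0 W

132.0 W


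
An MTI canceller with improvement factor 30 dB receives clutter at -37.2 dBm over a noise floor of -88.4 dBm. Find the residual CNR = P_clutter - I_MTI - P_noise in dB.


CNR = -37.2 - 30 - (-88.4) = 21.2 dB

21.2 dB


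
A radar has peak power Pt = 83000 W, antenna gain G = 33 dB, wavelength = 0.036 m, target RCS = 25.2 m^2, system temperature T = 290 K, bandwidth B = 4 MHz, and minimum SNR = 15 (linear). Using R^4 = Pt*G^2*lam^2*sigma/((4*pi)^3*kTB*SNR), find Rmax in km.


G_lin = 10^(33/10) = 1995.262315
R^4 = 83000 * 1995.262315^2 * 0.036^2 * 25.2 / ((4*pi)^3 * 1.38e-23 * 290 * 4000000.0 * 15)
R^4 = 2.26478e19 m^4
R_max = (2.26478e19)^(1/4) = 68985.3 m = 69.0 km

69.0 km


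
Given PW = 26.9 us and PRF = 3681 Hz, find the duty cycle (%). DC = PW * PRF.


DC = 26.9e-6 * 3681 * 100 = 9.9%

9.9%


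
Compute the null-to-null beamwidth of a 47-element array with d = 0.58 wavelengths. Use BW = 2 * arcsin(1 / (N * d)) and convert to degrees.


1/(N*d) = 1/(47*0.58) = 0.036684
BW = 2*arcsin(0.036684) = 4.2 degrees

4.2 degrees


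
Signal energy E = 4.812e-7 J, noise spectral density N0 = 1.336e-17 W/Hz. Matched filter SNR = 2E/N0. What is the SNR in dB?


SNR_lin = 2 * 4.812e-7 / 1.336e-17 = 7.204e10
SNR_dB = 10*log10(7.204e10) = 108.6 dB

108.6 dB


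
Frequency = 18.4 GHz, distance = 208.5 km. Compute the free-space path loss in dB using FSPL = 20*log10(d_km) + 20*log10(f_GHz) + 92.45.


20*log10(208.5) = 46.38
20*log10(18.4) = 25.3
FSPL = 164.1 dB

164.1 dB


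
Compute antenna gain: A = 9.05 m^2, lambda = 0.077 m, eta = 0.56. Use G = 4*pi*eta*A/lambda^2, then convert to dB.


G_linear = 4*pi*0.56*9.05/0.077^2 = 10741.5
G_dB = 10*log10(10741.5) = 40.3 dB

40.3 dB


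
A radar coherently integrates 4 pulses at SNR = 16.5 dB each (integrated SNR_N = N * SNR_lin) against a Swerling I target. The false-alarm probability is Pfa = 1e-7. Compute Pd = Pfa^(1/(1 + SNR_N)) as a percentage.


SNR_lin = 10^(16.5/10) = 44.66836
SNR_N = 4 * 44.66836 = 178.67344
1/(1 + SNR_N) = 1/179.67344 = 0.0055657
Pd = (1e-7)^0.0055657 = 0.9142
Pd = 91.4%

91.4%


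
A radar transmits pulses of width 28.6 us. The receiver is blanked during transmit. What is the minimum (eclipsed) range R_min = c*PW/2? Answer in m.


R_min = 3e8 * 28.6e-6 / 2 = 4290.0 m

4290.0 m


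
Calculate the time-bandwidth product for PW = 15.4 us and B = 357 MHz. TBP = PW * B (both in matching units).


TBP = 15.4 * 357 = 5497.8

5497.8


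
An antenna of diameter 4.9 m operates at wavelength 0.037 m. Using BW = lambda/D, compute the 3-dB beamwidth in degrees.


BW_rad = 0.037 / 4.9 = 0.007551
BW_deg = 0.43 degrees

0.43 degrees


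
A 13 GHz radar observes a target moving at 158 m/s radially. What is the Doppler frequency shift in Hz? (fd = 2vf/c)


fd = 2 * 158 * 13000000000.0 / 3e8 = 13693.3 Hz

13693.3 Hz


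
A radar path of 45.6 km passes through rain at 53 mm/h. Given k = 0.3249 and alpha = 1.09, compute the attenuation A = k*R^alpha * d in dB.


gamma = 0.3249 * 53^1.09 = 24.615599 dB/km
A = 24.615599 * 45.6 = 1122.47 dB

1122.47 dB


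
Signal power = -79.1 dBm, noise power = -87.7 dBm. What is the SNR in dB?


SNR = -79.1 - (-87.7) = 8.6 dB

8.6 dB


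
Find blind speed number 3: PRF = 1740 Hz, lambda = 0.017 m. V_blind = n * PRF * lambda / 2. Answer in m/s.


V_blind = 3 * 1740 * 0.017 / 2 = 44.4 m/s

44.4 m/s


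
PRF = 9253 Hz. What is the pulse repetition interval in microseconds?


PRI = 1/9253 = 0.0001080731 s = 108.1 us

108.1 us


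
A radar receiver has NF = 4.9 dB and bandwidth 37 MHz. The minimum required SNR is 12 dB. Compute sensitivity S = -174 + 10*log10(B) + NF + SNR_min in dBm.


10*log10(37000000.0) = 75.68
S = -174 + 75.68 + 4.9 + 12 = -81.4 dBm

-81.4 dBm


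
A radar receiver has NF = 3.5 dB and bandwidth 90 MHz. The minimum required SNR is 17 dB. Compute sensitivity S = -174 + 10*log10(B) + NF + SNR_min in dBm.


10*log10(90000000.0) = 79.54
S = -174 + 79.54 + 3.5 + 17 = -74.0 dBm

-74.0 dBm


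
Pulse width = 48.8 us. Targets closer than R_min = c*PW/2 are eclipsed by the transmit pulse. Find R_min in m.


R_min = 3e8 * 48.8e-6 / 2 = 7320.0 m

7320.0 m


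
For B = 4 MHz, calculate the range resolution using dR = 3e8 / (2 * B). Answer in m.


dR = 3e8 / (2 * 4000000.0) = 37.5 m

37.5 m


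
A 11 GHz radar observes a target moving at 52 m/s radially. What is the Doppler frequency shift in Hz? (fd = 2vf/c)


fd = 2 * 52 * 11000000000.0 / 3e8 = 3813.3 Hz

3813.3 Hz


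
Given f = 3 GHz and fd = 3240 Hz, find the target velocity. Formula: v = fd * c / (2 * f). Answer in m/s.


v = 3240 * 3e8 / (2 * 3000000000.0) = 162.0 m/s

162.0 m/s


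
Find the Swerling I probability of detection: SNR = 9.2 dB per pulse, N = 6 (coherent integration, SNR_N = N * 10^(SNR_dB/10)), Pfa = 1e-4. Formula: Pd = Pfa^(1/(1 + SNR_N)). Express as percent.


SNR_lin = 10^(9.2/10) = 8.31764
SNR_N = 6 * 8.31764 = 49.90584
1/(1 + SNR_N) = 1/50.90584 = 0.0196441
Pd = (1e-4)^0.0196441 = 0.83449
Pd = 83.4%

83.4%


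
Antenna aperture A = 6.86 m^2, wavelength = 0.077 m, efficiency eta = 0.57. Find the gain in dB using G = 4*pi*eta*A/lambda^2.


G_linear = 4*pi*0.57*6.86/0.077^2 = 8287.57
G_dB = 10*log10(8287.57) = 39.2 dB

39.2 dB


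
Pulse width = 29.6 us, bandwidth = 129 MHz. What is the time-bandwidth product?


TBP = 29.6 * 129 = 3818.4

3818.4


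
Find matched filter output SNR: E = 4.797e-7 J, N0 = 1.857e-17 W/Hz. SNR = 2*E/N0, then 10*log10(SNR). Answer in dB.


SNR_lin = 2 * 4.797e-7 / 1.857e-17 = 5.166e10
SNR_dB = 10*log10(5.166e10) = 107.1 dB

107.1 dB


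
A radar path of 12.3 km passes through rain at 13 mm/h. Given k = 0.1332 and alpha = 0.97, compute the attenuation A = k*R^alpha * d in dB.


gamma = 0.1332 * 13^0.97 = 1.603353 dB/km
A = 1.603353 * 12.3 = 19.72 dB

19.72 dB


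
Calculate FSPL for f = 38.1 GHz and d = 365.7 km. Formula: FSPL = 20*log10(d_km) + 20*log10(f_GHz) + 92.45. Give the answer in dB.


20*log10(365.7) = 51.26
20*log10(38.1) = 31.62
FSPL = 175.3 dB

175.3 dB


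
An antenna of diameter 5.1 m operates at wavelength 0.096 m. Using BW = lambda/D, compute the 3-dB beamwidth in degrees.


BW_rad = 0.096 / 5.1 = 0.018824
BW_deg = 1.08 degrees

1.08 degrees


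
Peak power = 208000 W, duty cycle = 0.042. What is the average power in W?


P_avg = 208000 * 0.042 = 8736.0 W

8736.0 W


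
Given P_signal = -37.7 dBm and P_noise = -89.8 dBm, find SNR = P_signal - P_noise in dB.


SNR = -37.7 - (-89.8) = 52.1 dB

52.1 dB


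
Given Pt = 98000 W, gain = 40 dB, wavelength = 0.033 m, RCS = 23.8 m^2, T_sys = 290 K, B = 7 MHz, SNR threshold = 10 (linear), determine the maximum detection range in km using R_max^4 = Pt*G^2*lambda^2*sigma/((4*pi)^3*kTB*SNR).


G_lin = 10^(40/10) = 10000.0
R^4 = 98000 * 10000.0^2 * 0.033^2 * 23.8 / ((4*pi)^3 * 1.38e-23 * 290 * 7000000.0 * 10)
R^4 = 4.56905e20 m^4
R_max = (4.56905e20)^(1/4) = 146203.1 m = 146.2 km

146.2 km


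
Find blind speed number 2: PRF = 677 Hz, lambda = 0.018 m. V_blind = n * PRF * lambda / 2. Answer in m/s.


V_blind = 2 * 677 * 0.018 / 2 = 12.2 m/s

12.2 m/s


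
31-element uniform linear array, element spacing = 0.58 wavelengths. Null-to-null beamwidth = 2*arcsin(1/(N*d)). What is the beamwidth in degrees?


1/(N*d) = 1/(31*0.58) = 0.055617
BW = 2*arcsin(0.055617) = 6.4 degrees

6.4 degrees


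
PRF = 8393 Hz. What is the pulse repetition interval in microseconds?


PRI = 1/8393 = 0.0001191469 s = 119.1 us

119.1 us


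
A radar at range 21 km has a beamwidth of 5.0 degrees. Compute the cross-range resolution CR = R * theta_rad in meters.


BW_rad = 0.087266463
CR = 21000 * 0.087266463 = 1832.6 m

1832.6 m
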